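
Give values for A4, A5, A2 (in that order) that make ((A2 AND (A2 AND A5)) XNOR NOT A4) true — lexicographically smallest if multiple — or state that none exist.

A4=0, A5=1, A2=1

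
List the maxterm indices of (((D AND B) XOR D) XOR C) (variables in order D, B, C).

ΠM(0, 2, 5, 6) = (D OR B OR C) AND (D OR NOT B OR C) AND (NOT D OR B OR NOT C) AND (NOT D OR NOT B OR C)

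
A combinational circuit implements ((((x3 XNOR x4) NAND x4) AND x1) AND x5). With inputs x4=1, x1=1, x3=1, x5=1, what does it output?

Substituting: ((((1 XNOR 1) NAND 1) AND 1) AND 1)
= 0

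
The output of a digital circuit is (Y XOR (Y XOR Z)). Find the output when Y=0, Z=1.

Substituting: (0 XOR (0 XOR 1))
= 1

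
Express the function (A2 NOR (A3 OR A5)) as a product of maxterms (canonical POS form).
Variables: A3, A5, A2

ΠM(1, 2, 3, 4, 5, 6, 7) = (A3 OR A5 OR NOT A2) AND (A3 OR NOT A5 OR A2) AND (A3 OR NOT A5 OR NOT A2) AND (NOT A3 OR A5 OR A2) AND (NOT A3 OR A5 OR NOT A2) AND (NOT A3 OR NOT A5 OR A2) AND (NOT A3 OR NOT A5 OR NOT A2)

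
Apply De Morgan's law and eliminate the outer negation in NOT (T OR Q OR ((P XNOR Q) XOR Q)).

NOT T AND NOT Q AND NOT ((P XNOR Q) XOR Q)
De Morgan's: NOT(OR of terms) = AND of negations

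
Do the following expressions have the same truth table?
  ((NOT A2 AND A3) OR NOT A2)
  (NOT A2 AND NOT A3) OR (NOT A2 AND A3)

Yes, they are equivalent — the two output columns agree on all 4 assignments:
A2 | A3 | Expression 1 | Expression 2
-------------------------------------
0 | 0 | 1 | 1
0 | 1 | 1 | 1
1 | 0 | 0 | 0
1 | 1 | 0 | 0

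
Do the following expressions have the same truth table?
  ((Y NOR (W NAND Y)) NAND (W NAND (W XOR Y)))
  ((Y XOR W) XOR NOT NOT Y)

No. Counterexample: with Y=0, W=0, Expression 1 = 1 but Expression 2 = 0.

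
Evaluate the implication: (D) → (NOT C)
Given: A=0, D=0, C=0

Antecedent (D) = 0; consequent (NOT C) = 1.
0 → 1 = 1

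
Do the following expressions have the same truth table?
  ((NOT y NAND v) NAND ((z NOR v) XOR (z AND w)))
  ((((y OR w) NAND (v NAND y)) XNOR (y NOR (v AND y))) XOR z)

No. Counterexample: with v=0, y=0, z=0, w=0, Expression 1 = 0 but Expression 2 = 1.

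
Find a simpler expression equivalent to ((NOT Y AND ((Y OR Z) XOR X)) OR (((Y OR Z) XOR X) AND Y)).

By distribution ((E AND v) OR (E AND NOT v) = E):
= ((Y OR Z) XOR X)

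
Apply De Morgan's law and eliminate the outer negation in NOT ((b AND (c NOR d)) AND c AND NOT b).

NOT (b AND (c NOR d)) OR NOT c OR b
De Morgan's: NOT(AND of terms) = OR of negations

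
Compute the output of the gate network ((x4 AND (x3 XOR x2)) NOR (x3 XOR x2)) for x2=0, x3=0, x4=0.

Substituting: ((0 AND (0 XOR 0)) NOR (0 XOR 0))
= 1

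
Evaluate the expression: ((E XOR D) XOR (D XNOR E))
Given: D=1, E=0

Substituting: ((0 XOR 1) XOR (1 XNOR 0))
= 1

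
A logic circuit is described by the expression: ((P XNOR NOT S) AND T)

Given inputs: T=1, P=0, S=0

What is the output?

Substituting: ((0 XNOR NOT 0) AND 1)
= 0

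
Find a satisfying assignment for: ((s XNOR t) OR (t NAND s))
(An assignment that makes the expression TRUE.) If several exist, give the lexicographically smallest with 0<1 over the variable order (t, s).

t=0, s=0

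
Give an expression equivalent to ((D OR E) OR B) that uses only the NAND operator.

((((D NAND D) NAND (E NAND E)) NAND ((D NAND D) NAND (E NAND E))) NAND (B NAND B))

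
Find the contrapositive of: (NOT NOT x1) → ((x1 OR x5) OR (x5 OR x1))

Contrapositive: NOT ((x1 OR x5) OR (x5 OR x1)) → NOT x1
Note: A statement and its contrapositive are logically equivalent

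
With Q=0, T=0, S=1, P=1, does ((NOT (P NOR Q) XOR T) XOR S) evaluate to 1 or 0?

Substituting: ((NOT (1 NOR 0) XOR 0) XOR 1)
= 0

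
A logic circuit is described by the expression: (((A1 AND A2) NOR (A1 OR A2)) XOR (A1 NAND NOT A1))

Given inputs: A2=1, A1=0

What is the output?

Substituting: (((0 AND 1) NOR (0 OR 1)) XOR (0 NAND NOT 0))
= 1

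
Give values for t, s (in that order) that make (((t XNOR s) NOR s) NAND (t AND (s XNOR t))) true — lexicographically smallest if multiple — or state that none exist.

t=0, s=0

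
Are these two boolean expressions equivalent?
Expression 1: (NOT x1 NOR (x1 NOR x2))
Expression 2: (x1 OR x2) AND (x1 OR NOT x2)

Yes, they are equivalent — the two output columns agree on all 4 assignments:
x1 | x2 | Expression 1 | Expression 2
-------------------------------------
0 | 0 | 0 | 0
0 | 1 | 0 | 0
1 | 0 | 1 | 1
1 | 1 | 1 | 1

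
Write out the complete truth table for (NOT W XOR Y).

W | Y | Output
--------------
0 | 0 | 1
0 | 1 | 0
1 | 0 | 0
1 | 1 | 1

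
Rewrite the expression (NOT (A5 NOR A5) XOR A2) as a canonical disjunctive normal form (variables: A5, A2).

(NOT A5 AND A2) OR (A5 AND NOT A2)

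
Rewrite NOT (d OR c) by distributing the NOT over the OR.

NOT d AND NOT c
De Morgan's: NOT(OR of terms) = AND of negations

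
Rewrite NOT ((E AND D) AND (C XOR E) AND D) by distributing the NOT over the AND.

NOT (E AND D) OR NOT (C XOR E) OR NOT D
De Morgan's: NOT(AND of terms) = OR of negations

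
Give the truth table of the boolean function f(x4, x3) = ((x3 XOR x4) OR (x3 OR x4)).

x4 | x3 | Output
----------------
0 | 0 | 0
0 | 1 | 1
1 | 0 | 1
1 | 1 | 1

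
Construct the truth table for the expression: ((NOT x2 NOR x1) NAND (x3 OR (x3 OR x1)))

x1 | x2 | x3 | Output
---------------------
0 | 0 | 0 | 1
0 | 0 | 1 | 1
0 | 1 | 0 | 1
0 | 1 | 1 | 0
1 | 0 | 0 | 1
1 | 0 | 1 | 1
1 | 1 | 0 | 1
1 | 1 | 1 | 1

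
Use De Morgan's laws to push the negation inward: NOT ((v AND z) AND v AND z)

NOT (v AND z) OR NOT v OR NOT z
De Morgan's: NOT(AND of terms) = OR of negations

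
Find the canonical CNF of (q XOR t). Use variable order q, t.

(q OR t) AND (NOT q OR NOT t)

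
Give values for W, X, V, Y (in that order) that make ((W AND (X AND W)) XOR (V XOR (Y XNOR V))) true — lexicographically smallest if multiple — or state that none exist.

W=0, X=0, V=0, Y=0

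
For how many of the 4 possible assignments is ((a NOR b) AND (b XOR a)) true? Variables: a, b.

No assignment satisfies the expression.
Count: 0 out of 4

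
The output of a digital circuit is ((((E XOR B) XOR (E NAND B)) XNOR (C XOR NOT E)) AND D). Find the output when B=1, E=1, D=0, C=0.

Substituting: ((((1 XOR 1) XOR (1 NAND 1)) XNOR (0 XOR NOT 1)) AND 0)
= 0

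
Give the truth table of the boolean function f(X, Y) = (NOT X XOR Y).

X | Y | Output
--------------
0 | 0 | 1
0 | 1 | 0
1 | 0 | 0
1 | 1 | 1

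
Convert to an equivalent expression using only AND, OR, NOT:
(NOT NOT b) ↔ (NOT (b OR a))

((NOT NOT b) AND (NOT (b OR a))) OR (NOT b AND (b OR a))
(Biconditional = both true or both false)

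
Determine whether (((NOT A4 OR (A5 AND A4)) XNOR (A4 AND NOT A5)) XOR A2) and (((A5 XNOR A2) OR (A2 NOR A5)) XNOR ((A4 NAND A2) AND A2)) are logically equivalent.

No. Counterexample: with A2=0, A4=0, A5=1, Expression 1 = 0 but Expression 2 = 1.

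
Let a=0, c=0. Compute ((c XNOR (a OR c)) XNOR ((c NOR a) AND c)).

Substituting: ((0 XNOR (0 OR 0)) XNOR ((0 NOR 0) AND 0))
= 0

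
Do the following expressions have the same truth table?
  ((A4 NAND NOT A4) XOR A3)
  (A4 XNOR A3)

No. Counterexample: with A3=0, A4=1, Expression 1 = 1 but Expression 2 = 0.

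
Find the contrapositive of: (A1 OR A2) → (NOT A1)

Contrapositive: A1 → NOT (A1 OR A2)
Note: A statement and its contrapositive are logically equivalent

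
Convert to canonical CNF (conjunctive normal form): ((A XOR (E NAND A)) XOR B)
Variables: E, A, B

(E OR A OR NOT B) AND (E OR NOT A OR B) AND (NOT E OR A OR NOT B) AND (NOT E OR NOT A OR NOT B)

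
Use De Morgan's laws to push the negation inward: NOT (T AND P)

NOT T OR NOT P
De Morgan's: NOT(AND of terms) = OR of negations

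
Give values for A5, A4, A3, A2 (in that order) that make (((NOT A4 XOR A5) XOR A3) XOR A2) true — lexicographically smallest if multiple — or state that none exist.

A5=0, A4=0, A3=0, A2=0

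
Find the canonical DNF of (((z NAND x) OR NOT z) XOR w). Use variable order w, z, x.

(NOT w AND NOT z AND NOT x) OR (NOT w AND NOT z AND x) OR (NOT w AND z AND NOT x) OR (w AND z AND x)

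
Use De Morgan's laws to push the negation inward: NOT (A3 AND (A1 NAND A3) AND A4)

NOT A3 OR NOT (A1 NAND A3) OR NOT A4
De Morgan's: NOT(AND of terms) = OR of negations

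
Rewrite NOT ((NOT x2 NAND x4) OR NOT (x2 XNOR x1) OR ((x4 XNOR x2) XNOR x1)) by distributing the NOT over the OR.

NOT (NOT x2 NAND x4) AND (x2 XNOR x1) AND NOT ((x4 XNOR x2) XNOR x1)
De Morgan's: NOT(OR of terms) = AND of negations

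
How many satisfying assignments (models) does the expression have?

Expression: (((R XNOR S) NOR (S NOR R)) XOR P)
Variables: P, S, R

Satisfying assignments: (0,0,1), (0,1,0), (1,0,0), (1,1,1)
Count: 4 out of 8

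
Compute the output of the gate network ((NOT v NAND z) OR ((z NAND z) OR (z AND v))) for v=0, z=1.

Substituting: ((NOT 0 NAND 1) OR ((1 NAND 1) OR (1 AND 0)))
= 0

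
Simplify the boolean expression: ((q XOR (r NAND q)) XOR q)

By XOR self-cancellation ((E XOR v) XOR v = E):
= (r NAND q)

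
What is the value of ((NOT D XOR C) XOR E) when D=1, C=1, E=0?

Substituting: ((NOT 1 XOR 1) XOR 0)
= 1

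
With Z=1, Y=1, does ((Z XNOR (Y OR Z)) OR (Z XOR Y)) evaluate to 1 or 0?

Substituting: ((1 XNOR (1 OR 1)) OR (1 XOR 1))
= 1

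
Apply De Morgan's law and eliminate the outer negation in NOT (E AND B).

NOT E OR NOT B
De Morgan's: NOT(AND of terms) = OR of negations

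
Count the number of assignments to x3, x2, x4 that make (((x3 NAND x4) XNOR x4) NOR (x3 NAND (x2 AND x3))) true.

Satisfying assignments: (1,1,0), (1,1,1)
Count: 2 out of 8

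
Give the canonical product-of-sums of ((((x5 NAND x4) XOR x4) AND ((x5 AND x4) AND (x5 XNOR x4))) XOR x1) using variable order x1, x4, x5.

ΠM(0, 1, 2, 7) = (x1 OR x4 OR x5) AND (x1 OR x4 OR NOT x5) AND (x1 OR NOT x4 OR x5) AND (NOT x1 OR NOT x4 OR NOT x5)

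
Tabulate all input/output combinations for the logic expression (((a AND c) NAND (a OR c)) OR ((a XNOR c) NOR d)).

c | d | a | Output
------------------
0 | 0 | 0 | 1
0 | 0 | 1 | 1
0 | 1 | 0 | 1
0 | 1 | 1 | 1
1 | 0 | 0 | 1
1 | 0 | 1 | 0
1 | 1 | 0 | 1
1 | 1 | 1 | 0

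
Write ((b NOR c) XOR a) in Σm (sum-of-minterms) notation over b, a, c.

Σm(0, 3, 6, 7) = (NOT b AND NOT a AND NOT c) OR (NOT b AND a AND c) OR (b AND a AND NOT c) OR (b AND a AND c)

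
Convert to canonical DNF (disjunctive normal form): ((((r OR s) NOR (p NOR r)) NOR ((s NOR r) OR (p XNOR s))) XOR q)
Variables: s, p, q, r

(NOT s AND NOT p AND q AND NOT r) OR (NOT s AND NOT p AND q AND r) OR (NOT s AND p AND NOT q AND r) OR (NOT s AND p AND q AND NOT r) OR (s AND NOT p AND NOT q AND NOT r) OR (s AND NOT p AND NOT q AND r) OR (s AND p AND q AND NOT r) OR (s AND p AND q AND r)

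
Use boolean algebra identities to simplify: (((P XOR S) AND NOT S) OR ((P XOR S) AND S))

By distribution ((E AND v) OR (E AND NOT v) = E):
= (P XOR S)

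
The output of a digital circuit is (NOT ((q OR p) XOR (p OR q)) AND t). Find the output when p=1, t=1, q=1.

Substituting: (NOT ((1 OR 1) XOR (1 OR 1)) AND 1)
= 1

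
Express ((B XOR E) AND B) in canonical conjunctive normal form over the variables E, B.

(E OR B) AND (NOT E OR B) AND (NOT E OR NOT B)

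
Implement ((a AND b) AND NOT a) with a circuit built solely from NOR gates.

((((a NOR a) NOR (b NOR b)) NOR ((a NOR a) NOR (b NOR b))) NOR ((a NOR a) NOR (a NOR a)))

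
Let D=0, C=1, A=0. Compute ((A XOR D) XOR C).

Substituting: ((0 XOR 0) XOR 1)
= 1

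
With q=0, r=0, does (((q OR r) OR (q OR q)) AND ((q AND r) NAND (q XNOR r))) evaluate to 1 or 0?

Substituting: (((0 OR 0) OR (0 OR 0)) AND ((0 AND 0) NAND (0 XNOR 0)))
= 0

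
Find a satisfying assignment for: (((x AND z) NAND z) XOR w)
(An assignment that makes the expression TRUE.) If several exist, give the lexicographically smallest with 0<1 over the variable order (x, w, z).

x=0, w=0, z=0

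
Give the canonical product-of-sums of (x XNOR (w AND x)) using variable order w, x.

ΠM(1) = (w OR NOT x)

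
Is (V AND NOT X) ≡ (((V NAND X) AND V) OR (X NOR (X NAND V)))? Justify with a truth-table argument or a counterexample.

Yes, they are equivalent — the two output columns agree on all 4 assignments:
V | X | Expression 1 | Expression 2
-----------------------------------
0 | 0 | 0 | 0
0 | 1 | 0 | 0
1 | 0 | 1 | 1
1 | 1 | 0 | 0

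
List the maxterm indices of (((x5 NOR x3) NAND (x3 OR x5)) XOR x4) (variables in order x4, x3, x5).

ΠM(4, 5, 6, 7) = (NOT x4 OR x3 OR x5) AND (NOT x4 OR x3 OR NOT x5) AND (NOT x4 OR NOT x3 OR x5) AND (NOT x4 OR NOT x3 OR NOT x5)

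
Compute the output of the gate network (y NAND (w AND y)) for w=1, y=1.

Substituting: (1 NAND (1 AND 1))
= 0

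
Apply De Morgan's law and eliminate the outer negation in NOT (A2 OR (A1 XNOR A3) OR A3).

NOT A2 AND NOT (A1 XNOR A3) AND NOT A3
De Morgan's: NOT(OR of terms) = AND of negations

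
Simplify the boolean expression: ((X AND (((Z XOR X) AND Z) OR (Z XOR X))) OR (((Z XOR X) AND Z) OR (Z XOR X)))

By absorption (E OR (E AND v) = E) then absorption (E OR (E AND v) = E):
= (Z XOR X)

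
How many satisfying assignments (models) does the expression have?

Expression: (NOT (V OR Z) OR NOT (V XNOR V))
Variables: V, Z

Satisfying assignments: (0,0)
Count: 1 out of 4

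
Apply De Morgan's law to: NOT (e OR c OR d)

NOT e AND NOT c AND NOT d
De Morgan's: NOT(OR of terms) = AND of negations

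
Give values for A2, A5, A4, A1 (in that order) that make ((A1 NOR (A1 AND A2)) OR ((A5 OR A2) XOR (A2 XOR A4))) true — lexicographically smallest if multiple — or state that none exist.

A2=0, A5=0, A4=0, A1=0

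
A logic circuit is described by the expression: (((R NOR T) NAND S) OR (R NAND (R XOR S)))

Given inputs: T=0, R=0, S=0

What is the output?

Substituting: (((0 NOR 0) NAND 0) OR (0 NAND (0 XOR 0)))
= 1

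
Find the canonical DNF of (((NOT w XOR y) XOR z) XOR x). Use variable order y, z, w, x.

(NOT y AND NOT z AND NOT w AND NOT x) OR (NOT y AND NOT z AND w AND x) OR (NOT y AND z AND NOT w AND x) OR (NOT y AND z AND w AND NOT x) OR (y AND NOT z AND NOT w AND x) OR (y AND NOT z AND w AND NOT x) OR (y AND z AND NOT w AND NOT x) OR (y AND z AND w AND x)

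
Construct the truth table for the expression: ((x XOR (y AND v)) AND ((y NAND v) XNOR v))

y | v | x | Output
------------------
0 | 0 | 0 | 0
0 | 0 | 1 | 0
0 | 1 | 0 | 0
0 | 1 | 1 | 1
1 | 0 | 0 | 0
1 | 0 | 1 | 0
1 | 1 | 0 | 0
1 | 1 | 1 | 0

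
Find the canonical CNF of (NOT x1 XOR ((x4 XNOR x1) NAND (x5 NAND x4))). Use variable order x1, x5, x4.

(x1 OR x5 OR NOT x4) AND (x1 OR NOT x5 OR NOT x4) AND (NOT x1 OR x5 OR NOT x4)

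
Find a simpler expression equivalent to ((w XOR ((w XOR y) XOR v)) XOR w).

By XOR self-cancellation ((E XOR v) XOR v = E):
= ((w XOR y) XOR v)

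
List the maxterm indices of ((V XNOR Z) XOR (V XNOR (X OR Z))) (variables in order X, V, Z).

ΠM(0, 1, 2, 3, 5, 7) = (X OR V OR Z) AND (X OR V OR NOT Z) AND (X OR NOT V OR Z) AND (X OR NOT V OR NOT Z) AND (NOT X OR V OR NOT Z) AND (NOT X OR NOT V OR NOT Z)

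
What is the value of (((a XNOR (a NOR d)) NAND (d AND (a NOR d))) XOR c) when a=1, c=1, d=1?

Substituting: (((1 XNOR (1 NOR 1)) NAND (1 AND (1 NOR 1))) XOR 1)
= 0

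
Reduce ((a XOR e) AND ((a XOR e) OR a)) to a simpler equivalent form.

By absorption (E AND (E OR v) = E):
= (a XOR e)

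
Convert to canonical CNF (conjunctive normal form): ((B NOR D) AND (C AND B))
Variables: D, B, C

(D OR B OR C) AND (D OR B OR NOT C) AND (D OR NOT B OR C) AND (D OR NOT B OR NOT C) AND (NOT D OR B OR C) AND (NOT D OR B OR NOT C) AND (NOT D OR NOT B OR C) AND (NOT D OR NOT B OR NOT C)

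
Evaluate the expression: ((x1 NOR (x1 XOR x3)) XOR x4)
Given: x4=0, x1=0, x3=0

Substituting: ((0 NOR (0 XOR 0)) XOR 0)
= 1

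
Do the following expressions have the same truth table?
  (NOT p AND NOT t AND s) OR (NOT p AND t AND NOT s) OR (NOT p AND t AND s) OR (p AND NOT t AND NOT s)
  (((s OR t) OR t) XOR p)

Yes, they are equivalent — the two output columns agree on all 8 assignments:
p | t | s | Expression 1 | Expression 2
---------------------------------------
0 | 0 | 0 | 0 | 0
0 | 0 | 1 | 1 | 1
0 | 1 | 0 | 1 | 1
0 | 1 | 1 | 1 | 1
1 | 0 | 0 | 1 | 1
1 | 0 | 1 | 0 | 0
1 | 1 | 0 | 0 | 0
1 | 1 | 1 | 0 | 0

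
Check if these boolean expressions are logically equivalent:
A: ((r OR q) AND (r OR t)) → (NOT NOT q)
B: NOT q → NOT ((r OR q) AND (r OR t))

Yes, Contrapositive is always equivalent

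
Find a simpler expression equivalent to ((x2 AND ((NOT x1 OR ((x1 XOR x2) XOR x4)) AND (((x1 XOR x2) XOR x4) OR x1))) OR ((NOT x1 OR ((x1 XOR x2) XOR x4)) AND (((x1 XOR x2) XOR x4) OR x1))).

By absorption (E OR (E AND v) = E) then distribution ((E OR v) AND (E OR NOT v) = E):
= ((x1 XOR x2) XOR x4)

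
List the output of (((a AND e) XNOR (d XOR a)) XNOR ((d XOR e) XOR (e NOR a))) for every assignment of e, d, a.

e | d | a | Output
------------------
0 | 0 | 0 | 1
0 | 0 | 1 | 1
0 | 1 | 0 | 1
0 | 1 | 1 | 1
1 | 0 | 0 | 1
1 | 0 | 1 | 1
1 | 1 | 0 | 1
1 | 1 | 1 | 1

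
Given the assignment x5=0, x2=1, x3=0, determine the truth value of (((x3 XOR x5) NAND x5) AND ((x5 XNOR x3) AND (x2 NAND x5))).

Substituting: (((0 XOR 0) NAND 0) AND ((0 XNOR 0) AND (1 NAND 0)))
= 1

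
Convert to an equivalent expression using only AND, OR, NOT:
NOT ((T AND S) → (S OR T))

(T AND S) AND NOT (S OR T)
(Negated implication: NOT(A → B) = A AND NOT B)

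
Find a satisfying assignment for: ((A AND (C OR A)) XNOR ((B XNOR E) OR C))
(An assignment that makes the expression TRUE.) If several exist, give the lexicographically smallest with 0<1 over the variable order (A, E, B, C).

A=0, E=0, B=1, C=0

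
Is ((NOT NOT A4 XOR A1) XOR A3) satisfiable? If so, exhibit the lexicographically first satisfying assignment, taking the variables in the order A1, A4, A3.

A1=0, A4=0, A3=1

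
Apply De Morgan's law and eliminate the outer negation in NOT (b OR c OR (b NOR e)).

NOT b AND NOT c AND NOT (b NOR e)
De Morgan's: NOT(OR of terms) = AND of negations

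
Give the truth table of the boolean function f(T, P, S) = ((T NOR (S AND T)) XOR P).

T | P | S | Output
------------------
0 | 0 | 0 | 1
0 | 0 | 1 | 1
0 | 1 | 0 | 0
0 | 1 | 1 | 0
1 | 0 | 0 | 0
1 | 0 | 1 | 0
1 | 1 | 0 | 1
1 | 1 | 1 | 1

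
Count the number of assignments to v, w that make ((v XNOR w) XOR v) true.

Satisfying assignments: (0,0), (1,0)
Count: 2 out of 4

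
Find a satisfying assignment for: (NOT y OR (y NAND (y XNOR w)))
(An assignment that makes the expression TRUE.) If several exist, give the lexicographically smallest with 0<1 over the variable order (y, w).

y=0, w=0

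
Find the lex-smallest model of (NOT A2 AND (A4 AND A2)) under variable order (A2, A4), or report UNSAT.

UNSATISFIABLE - no assignment makes this expression true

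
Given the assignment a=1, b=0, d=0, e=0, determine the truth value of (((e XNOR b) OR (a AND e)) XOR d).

Substituting: (((0 XNOR 0) OR (1 AND 0)) XOR 0)
= 1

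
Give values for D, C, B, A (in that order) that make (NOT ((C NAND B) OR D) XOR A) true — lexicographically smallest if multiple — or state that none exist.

D=0, C=0, B=0, A=1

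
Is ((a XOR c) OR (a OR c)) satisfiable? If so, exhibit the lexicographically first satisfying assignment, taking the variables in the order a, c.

a=0, c=1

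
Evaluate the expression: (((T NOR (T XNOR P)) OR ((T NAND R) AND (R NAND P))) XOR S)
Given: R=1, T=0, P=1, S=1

Substituting: (((0 NOR (0 XNOR 1)) OR ((0 NAND 1) AND (1 NAND 1))) XOR 1)
= 0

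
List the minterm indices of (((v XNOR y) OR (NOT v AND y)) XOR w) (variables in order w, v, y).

Σm(0, 1, 3, 6) = (NOT w AND NOT v AND NOT y) OR (NOT w AND NOT v AND y) OR (NOT w AND v AND y) OR (w AND v AND NOT y)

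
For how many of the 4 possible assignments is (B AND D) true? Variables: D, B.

Satisfying assignments: (1,1)
Count: 1 out of 4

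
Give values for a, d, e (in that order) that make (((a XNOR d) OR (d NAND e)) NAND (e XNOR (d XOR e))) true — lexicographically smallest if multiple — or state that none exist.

a=0, d=1, e=0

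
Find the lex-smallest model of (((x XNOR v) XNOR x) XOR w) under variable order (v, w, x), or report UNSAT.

v=0, w=1, x=0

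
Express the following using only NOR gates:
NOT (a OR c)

(((a NOR c) NOR (a NOR c)) NOR ((a NOR c) NOR (a NOR c)))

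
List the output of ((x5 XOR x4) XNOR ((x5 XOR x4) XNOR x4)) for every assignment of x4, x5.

x4 | x5 | Output
----------------
0 | 0 | 0
0 | 1 | 0
1 | 0 | 1
1 | 1 | 1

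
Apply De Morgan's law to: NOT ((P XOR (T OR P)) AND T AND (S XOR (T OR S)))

NOT (P XOR (T OR P)) OR NOT T OR NOT (S XOR (T OR S))
De Morgan's: NOT(AND of terms) = OR of negations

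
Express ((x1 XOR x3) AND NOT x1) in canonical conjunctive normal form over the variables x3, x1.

(x3 OR x1) AND (x3 OR NOT x1) AND (NOT x3 OR NOT x1)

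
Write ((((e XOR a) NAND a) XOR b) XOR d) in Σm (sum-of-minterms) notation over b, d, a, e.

Σm(0, 1, 3, 6, 10, 12, 13, 15) = (NOT b AND NOT d AND NOT a AND NOT e) OR (NOT b AND NOT d AND NOT a AND e) OR (NOT b AND NOT d AND a AND e) OR (NOT b AND d AND a AND NOT e) OR (b AND NOT d AND a AND NOT e) OR (b AND d AND NOT a AND NOT e) OR (b AND d AND NOT a AND e) OR (b AND d AND a AND e)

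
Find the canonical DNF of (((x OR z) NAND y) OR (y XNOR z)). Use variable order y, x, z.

(NOT y AND NOT x AND NOT z) OR (NOT y AND NOT x AND z) OR (NOT y AND x AND NOT z) OR (NOT y AND x AND z) OR (y AND NOT x AND NOT z) OR (y AND NOT x AND z) OR (y AND x AND z)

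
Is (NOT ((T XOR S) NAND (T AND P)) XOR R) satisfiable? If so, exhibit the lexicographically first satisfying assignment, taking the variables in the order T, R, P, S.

T=0, R=1, P=0, S=0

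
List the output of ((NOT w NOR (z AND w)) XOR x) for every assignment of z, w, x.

z | w | x | Output
------------------
0 | 0 | 0 | 0
0 | 0 | 1 | 1
0 | 1 | 0 | 1
0 | 1 | 1 | 0
1 | 0 | 0 | 0
1 | 0 | 1 | 1
1 | 1 | 0 | 0
1 | 1 | 1 | 1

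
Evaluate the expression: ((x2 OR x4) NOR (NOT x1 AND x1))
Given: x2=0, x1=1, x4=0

Substituting: ((0 OR 0) NOR (NOT 1 AND 1))
= 1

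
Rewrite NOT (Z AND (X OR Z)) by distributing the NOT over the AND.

NOT Z OR NOT (X OR Z)
De Morgan's: NOT(AND of terms) = OR of negations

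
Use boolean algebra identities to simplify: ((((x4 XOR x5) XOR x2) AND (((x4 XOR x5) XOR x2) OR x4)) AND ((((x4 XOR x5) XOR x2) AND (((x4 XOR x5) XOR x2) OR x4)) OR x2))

By absorption (E AND (E OR v) = E) then absorption (E AND (E OR v) = E):
= ((x4 XOR x5) XOR x2)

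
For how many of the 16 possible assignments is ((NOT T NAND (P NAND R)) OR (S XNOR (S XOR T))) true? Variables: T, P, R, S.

Satisfying assignments: (0,0,0,0), (0,0,0,1), (0,0,1,0), (0,0,1,1), (0,1,0,0), (0,1,0,1), (0,1,1,0), (0,1,1,1), (1,0,0,0), (1,0,0,1), (1,0,1,0), (1,0,1,1), (1,1,0,0), (1,1,0,1), (1,1,1,0), (1,1,1,1)
Count: 16 out of 16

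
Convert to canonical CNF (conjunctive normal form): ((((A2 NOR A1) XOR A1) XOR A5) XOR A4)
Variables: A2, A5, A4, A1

(A2 OR A5 OR NOT A4 OR A1) AND (A2 OR A5 OR NOT A4 OR NOT A1) AND (A2 OR NOT A5 OR A4 OR A1) AND (A2 OR NOT A5 OR A4 OR NOT A1) AND (NOT A2 OR A5 OR A4 OR A1) AND (NOT A2 OR A5 OR NOT A4 OR NOT A1) AND (NOT A2 OR NOT A5 OR A4 OR NOT A1) AND (NOT A2 OR NOT A5 OR NOT A4 OR A1)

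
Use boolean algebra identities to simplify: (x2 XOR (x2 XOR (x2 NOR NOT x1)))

By XOR self-cancellation ((E XOR v) XOR v = E):
= (x2 NOR NOT x1)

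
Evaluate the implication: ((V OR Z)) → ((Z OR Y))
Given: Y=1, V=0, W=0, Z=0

Antecedent ((V OR Z)) = 0; consequent ((Z OR Y)) = 1.
0 → 1 = 1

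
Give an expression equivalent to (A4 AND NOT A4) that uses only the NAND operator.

((A4 NAND (A4 NAND A4)) NAND (A4 NAND (A4 NAND A4)))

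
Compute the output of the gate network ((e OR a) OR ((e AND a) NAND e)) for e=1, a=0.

Substituting: ((1 OR 0) OR ((1 AND 0) NAND 1))
= 1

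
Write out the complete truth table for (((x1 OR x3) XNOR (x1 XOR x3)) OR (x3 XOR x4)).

x4 | x3 | x1 | Output
---------------------
0 | 0 | 0 | 1
0 | 0 | 1 | 1
0 | 1 | 0 | 1
0 | 1 | 1 | 1
1 | 0 | 0 | 1
1 | 0 | 1 | 1
1 | 1 | 0 | 1
1 | 1 | 1 | 0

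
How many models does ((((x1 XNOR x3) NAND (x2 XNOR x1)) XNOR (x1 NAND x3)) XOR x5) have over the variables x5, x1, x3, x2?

Satisfying assignments: (0,0,0,1), (0,0,1,0), (0,0,1,1), (0,1,0,0), (0,1,0,1), (0,1,1,1), (1,0,0,0), (1,1,1,0)
Count: 8 out of 16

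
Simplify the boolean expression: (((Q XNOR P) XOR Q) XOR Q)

By XOR self-cancellation ((E XOR v) XOR v = E):
= (Q XNOR P)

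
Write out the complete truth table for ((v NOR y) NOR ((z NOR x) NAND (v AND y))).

x | v | y | z | Output
----------------------
0 | 0 | 0 | 0 | 0
0 | 0 | 0 | 1 | 0
0 | 0 | 1 | 0 | 0
0 | 0 | 1 | 1 | 0
0 | 1 | 0 | 0 | 0
0 | 1 | 0 | 1 | 0
0 | 1 | 1 | 0 | 1
0 | 1 | 1 | 1 | 0
1 | 0 | 0 | 0 | 0
1 | 0 | 0 | 1 | 0
1 | 0 | 1 | 0 | 0
1 | 0 | 1 | 1 | 0
1 | 1 | 0 | 0 | 0
1 | 1 | 0 | 1 | 0
1 | 1 | 1 | 0 | 0
1 | 1 | 1 | 1 | 0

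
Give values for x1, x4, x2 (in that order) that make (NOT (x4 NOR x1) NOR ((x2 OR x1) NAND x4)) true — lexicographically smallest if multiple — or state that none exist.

UNSATISFIABLE - no assignment makes this expression true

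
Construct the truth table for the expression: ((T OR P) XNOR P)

P | T | Output
--------------
0 | 0 | 1
0 | 1 | 0
1 | 0 | 1
1 | 1 | 1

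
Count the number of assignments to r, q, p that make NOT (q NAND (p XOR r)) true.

Satisfying assignments: (0,1,1), (1,1,0)
Count: 2 out of 8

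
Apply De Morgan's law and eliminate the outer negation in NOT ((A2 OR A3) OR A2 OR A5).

NOT (A2 OR A3) AND NOT A2 AND NOT A5
De Morgan's: NOT(OR of terms) = AND of negations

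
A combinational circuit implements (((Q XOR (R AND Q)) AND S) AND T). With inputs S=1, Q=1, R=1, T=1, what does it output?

Substituting: (((1 XOR (1 AND 1)) AND 1) AND 1)
= 0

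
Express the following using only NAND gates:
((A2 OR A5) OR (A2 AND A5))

((((A2 NAND A2) NAND (A5 NAND A5)) NAND ((A2 NAND A2) NAND (A5 NAND A5))) NAND (((A2 NAND A5) NAND (A2 NAND A5)) NAND ((A2 NAND A5) NAND (A2 NAND A5))))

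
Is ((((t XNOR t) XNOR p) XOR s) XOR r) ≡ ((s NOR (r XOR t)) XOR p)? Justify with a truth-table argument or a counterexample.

No. Counterexample: with t=0, s=0, p=0, r=0, Expression 1 = 0 but Expression 2 = 1.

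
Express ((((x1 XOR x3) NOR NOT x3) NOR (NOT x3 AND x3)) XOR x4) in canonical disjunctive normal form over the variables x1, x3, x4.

(NOT x1 AND NOT x3 AND NOT x4) OR (NOT x1 AND x3 AND NOT x4) OR (x1 AND NOT x3 AND NOT x4) OR (x1 AND x3 AND x4)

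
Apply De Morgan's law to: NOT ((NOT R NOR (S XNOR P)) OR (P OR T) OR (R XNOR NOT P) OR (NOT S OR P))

NOT (NOT R NOR (S XNOR P)) AND NOT (P OR T) AND NOT (R XNOR NOT P) AND NOT (NOT S OR P)
De Morgan's: NOT(OR of terms) = AND of negations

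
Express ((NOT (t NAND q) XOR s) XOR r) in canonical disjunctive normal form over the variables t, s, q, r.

(NOT t AND NOT s AND NOT q AND r) OR (NOT t AND NOT s AND q AND r) OR (NOT t AND s AND NOT q AND NOT r) OR (NOT t AND s AND q AND NOT r) OR (t AND NOT s AND NOT q AND r) OR (t AND NOT s AND q AND NOT r) OR (t AND s AND NOT q AND NOT r) OR (t AND s AND q AND r)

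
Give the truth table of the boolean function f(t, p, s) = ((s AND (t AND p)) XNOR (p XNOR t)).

t | p | s | Output
------------------
0 | 0 | 0 | 0
0 | 0 | 1 | 0
0 | 1 | 0 | 1
0 | 1 | 1 | 1
1 | 0 | 0 | 1
1 | 0 | 1 | 1
1 | 1 | 0 | 0
1 | 1 | 1 | 1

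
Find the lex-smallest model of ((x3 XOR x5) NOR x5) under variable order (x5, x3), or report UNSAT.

x5=0, x3=0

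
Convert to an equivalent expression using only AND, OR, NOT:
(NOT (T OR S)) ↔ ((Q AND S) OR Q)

((NOT (T OR S)) AND ((Q AND S) OR Q)) OR ((T OR S) AND NOT ((Q AND S) OR Q))
(Biconditional = both true or both false)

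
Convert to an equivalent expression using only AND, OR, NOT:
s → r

NOT s OR r
(Implication elimination: A → B = NOT A OR B)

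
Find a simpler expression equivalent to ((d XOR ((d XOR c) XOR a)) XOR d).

By XOR self-cancellation ((E XOR v) XOR v = E):
= ((d XOR c) XOR a)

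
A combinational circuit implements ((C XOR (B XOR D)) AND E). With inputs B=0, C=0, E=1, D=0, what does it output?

Substituting: ((0 XOR (0 XOR 0)) AND 1)
= 0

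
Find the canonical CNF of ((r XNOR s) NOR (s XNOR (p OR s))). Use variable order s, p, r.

(s OR p OR r) AND (s OR p OR NOT r) AND (s OR NOT p OR r) AND (NOT s OR p OR r) AND (NOT s OR p OR NOT r) AND (NOT s OR NOT p OR r) AND (NOT s OR NOT p OR NOT r)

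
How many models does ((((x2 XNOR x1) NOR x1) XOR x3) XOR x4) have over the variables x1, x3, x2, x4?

Satisfying assignments: (0,0,0,1), (0,0,1,0), (0,1,0,0), (0,1,1,1), (1,0,0,1), (1,0,1,1), (1,1,0,0), (1,1,1,0)
Count: 8 out of 16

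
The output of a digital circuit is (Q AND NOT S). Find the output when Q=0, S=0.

Substituting: (0 AND NOT 0)
= 0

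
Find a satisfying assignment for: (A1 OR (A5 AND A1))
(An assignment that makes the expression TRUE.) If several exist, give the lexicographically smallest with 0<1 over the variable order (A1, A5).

A1=1, A5=0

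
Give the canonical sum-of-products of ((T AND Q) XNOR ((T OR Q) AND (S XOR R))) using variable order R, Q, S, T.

Σm(0, 1, 2, 4, 7, 8, 10, 11, 13, 14) = (NOT R AND NOT Q AND NOT S AND NOT T) OR (NOT R AND NOT Q AND NOT S AND T) OR (NOT R AND NOT Q AND S AND NOT T) OR (NOT R AND Q AND NOT S AND NOT T) OR (NOT R AND Q AND S AND T) OR (R AND NOT Q AND NOT S AND NOT T) OR (R AND NOT Q AND S AND NOT T) OR (R AND NOT Q AND S AND T) OR (R AND Q AND NOT S AND T) OR (R AND Q AND S AND NOT T)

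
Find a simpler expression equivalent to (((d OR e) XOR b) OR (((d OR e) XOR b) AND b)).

By absorption (E OR (E AND v) = E):
= ((d OR e) XOR b)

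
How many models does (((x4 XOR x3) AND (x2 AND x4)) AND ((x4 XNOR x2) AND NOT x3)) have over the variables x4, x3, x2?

Satisfying assignments: (1,0,1)
Count: 1 out of 8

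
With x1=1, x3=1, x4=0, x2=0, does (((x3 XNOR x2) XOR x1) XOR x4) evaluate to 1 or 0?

Substituting: (((1 XNOR 0) XOR 1) XOR 0)
= 1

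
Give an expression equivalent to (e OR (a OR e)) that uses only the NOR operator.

((e NOR ((a NOR e) NOR (a NOR e))) NOR (e NOR ((a NOR e) NOR (a NOR e))))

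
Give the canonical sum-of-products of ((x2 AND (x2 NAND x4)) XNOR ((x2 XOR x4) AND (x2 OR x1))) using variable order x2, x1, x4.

Σm(0, 1, 2, 4, 5, 6, 7) = (NOT x2 AND NOT x1 AND NOT x4) OR (NOT x2 AND NOT x1 AND x4) OR (NOT x2 AND x1 AND NOT x4) OR (x2 AND NOT x1 AND NOT x4) OR (x2 AND NOT x1 AND x4) OR (x2 AND x1 AND NOT x4) OR (x2 AND x1 AND x4)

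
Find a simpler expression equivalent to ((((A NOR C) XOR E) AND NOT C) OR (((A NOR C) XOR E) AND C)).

By distribution ((E AND v) OR (E AND NOT v) = E):
= ((A NOR C) XOR E)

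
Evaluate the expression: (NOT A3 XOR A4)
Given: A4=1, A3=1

Substituting: (NOT 1 XOR 1)
= 1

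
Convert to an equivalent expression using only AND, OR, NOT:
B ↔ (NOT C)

(B AND (NOT C)) OR (NOT B AND C)
(Biconditional = both true or both false)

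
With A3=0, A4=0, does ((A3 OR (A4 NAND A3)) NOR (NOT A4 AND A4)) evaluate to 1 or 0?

Substituting: ((0 OR (0 NAND 0)) NOR (NOT 0 AND 0))
= 0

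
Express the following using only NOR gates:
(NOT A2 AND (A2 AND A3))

(((A2 NOR A2) NOR (A2 NOR A2)) NOR (((A2 NOR A2) NOR (A3 NOR A3)) NOR ((A2 NOR A2) NOR (A3 NOR A3))))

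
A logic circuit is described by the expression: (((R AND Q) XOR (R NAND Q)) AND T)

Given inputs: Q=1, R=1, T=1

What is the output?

Substituting: (((1 AND 1) XOR (1 NAND 1)) AND 1)
= 1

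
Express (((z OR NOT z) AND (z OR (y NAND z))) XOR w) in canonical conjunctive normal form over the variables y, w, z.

(y OR NOT w OR z) AND (y OR NOT w OR NOT z) AND (NOT y OR NOT w OR z) AND (NOT y OR NOT w OR NOT z)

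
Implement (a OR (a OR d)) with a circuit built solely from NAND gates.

((a NAND a) NAND (((a NAND a) NAND (d NAND d)) NAND ((a NAND a) NAND (d NAND d))))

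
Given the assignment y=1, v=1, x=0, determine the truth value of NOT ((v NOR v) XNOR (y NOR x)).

Substituting: NOT ((1 NOR 1) XNOR (1 NOR 0))
= 0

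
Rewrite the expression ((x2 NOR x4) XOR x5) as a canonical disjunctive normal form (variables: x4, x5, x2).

(NOT x4 AND NOT x5 AND NOT x2) OR (NOT x4 AND x5 AND x2) OR (x4 AND x5 AND NOT x2) OR (x4 AND x5 AND x2)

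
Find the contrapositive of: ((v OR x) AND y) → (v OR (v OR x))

Contrapositive: NOT (v OR (v OR x)) → NOT ((v OR x) AND y)
Note: A statement and its contrapositive are logically equivalent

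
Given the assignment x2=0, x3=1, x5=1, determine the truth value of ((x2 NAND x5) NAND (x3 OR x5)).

Substituting: ((0 NAND 1) NAND (1 OR 1))
= 0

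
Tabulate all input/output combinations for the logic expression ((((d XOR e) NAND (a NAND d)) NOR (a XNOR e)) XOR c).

c | d | a | e | Output
----------------------
0 | 0 | 0 | 0 | 0
0 | 0 | 0 | 1 | 1
0 | 0 | 1 | 0 | 0
0 | 0 | 1 | 1 | 0
0 | 1 | 0 | 0 | 0
0 | 1 | 0 | 1 | 0
0 | 1 | 1 | 0 | 0
0 | 1 | 1 | 1 | 0
1 | 0 | 0 | 0 | 1
1 | 0 | 0 | 1 | 0
1 | 0 | 1 | 0 | 1
1 | 0 | 1 | 1 | 1
1 | 1 | 0 | 0 | 1
1 | 1 | 0 | 1 | 1
1 | 1 | 1 | 0 | 1
1 | 1 | 1 | 1 | 1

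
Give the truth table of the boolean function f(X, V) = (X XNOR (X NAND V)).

X | V | Output
--------------
0 | 0 | 0
0 | 1 | 0
1 | 0 | 1
1 | 1 | 0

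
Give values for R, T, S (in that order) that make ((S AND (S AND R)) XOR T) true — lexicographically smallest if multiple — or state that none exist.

R=0, T=1, S=0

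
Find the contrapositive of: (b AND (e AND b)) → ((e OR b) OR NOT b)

Contrapositive: NOT ((e OR b) OR NOT b) → NOT (b AND (e AND b))
Note: A statement and its contrapositive are logically equivalent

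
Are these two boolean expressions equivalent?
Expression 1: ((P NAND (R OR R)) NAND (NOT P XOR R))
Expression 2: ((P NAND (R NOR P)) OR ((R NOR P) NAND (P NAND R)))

No. Counterexample: with P=0, R=0, Expression 1 = 0 but Expression 2 = 1.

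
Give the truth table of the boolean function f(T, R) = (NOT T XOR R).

T | R | Output
--------------
0 | 0 | 1
0 | 1 | 0
1 | 0 | 0
1 | 1 | 1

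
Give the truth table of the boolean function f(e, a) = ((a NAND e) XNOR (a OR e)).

e | a | Output
--------------
0 | 0 | 0
0 | 1 | 1
1 | 0 | 1
1 | 1 | 0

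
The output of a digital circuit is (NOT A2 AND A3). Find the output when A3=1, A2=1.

Substituting: (NOT 1 AND 1)
= 0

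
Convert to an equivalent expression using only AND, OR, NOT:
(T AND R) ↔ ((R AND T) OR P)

((T AND R) AND ((R AND T) OR P)) OR (NOT (T AND R) AND NOT ((R AND T) OR P))
(Biconditional = both true or both false)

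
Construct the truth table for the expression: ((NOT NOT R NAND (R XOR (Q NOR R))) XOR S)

Q | R | S | Output
------------------
0 | 0 | 0 | 1
0 | 0 | 1 | 0
0 | 1 | 0 | 0
0 | 1 | 1 | 1
1 | 0 | 0 | 1
1 | 0 | 1 | 0
1 | 1 | 0 | 0
1 | 1 | 1 | 1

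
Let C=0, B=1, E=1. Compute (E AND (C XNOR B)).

Substituting: (1 AND (0 XNOR 1))
= 0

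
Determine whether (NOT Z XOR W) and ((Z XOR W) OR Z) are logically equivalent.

No. Counterexample: with Z=0, W=0, Expression 1 = 1 but Expression 2 = 0.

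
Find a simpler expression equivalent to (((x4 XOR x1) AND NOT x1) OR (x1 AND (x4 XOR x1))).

By distribution ((E AND v) OR (E AND NOT v) = E):
= (x4 XOR x1)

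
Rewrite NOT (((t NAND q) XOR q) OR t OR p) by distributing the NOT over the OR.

NOT ((t NAND q) XOR q) AND NOT t AND NOT p
De Morgan's: NOT(OR of terms) = AND of negations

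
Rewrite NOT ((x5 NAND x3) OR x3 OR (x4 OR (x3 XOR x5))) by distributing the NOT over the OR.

NOT (x5 NAND x3) AND NOT x3 AND NOT (x4 OR (x3 XOR x5))
De Morgan's: NOT(OR of terms) = AND of negations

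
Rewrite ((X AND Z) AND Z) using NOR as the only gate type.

((((X NOR X) NOR (Z NOR Z)) NOR ((X NOR X) NOR (Z NOR Z))) NOR (Z NOR Z))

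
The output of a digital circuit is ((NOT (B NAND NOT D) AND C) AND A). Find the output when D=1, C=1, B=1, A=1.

Substituting: ((NOT (1 NAND NOT 1) AND 1) AND 1)
= 0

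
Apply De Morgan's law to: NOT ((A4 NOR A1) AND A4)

NOT (A4 NOR A1) OR NOT A4
De Morgan's: NOT(AND of terms) = OR of negations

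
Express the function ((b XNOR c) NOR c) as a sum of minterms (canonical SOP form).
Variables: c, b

Σm(1) = (NOT c AND b)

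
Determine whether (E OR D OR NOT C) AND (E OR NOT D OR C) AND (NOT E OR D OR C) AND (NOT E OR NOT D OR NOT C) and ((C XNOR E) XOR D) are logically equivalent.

Yes, they are equivalent — the two output columns agree on all 8 assignments:
E | D | C | Expression 1 | Expression 2
---------------------------------------
0 | 0 | 0 | 1 | 1
0 | 0 | 1 | 0 | 0
0 | 1 | 0 | 0 | 0
0 | 1 | 1 | 1 | 1
1 | 0 | 0 | 0 | 0
1 | 0 | 1 | 1 | 1
1 | 1 | 0 | 1 | 1
1 | 1 | 1 | 0 | 0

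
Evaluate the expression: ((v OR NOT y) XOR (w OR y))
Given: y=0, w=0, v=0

Substituting: ((0 OR NOT 0) XOR (0 OR 0))
= 1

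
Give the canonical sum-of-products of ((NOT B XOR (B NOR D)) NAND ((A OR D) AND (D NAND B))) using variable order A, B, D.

Σm(0, 2, 3, 4, 6, 7) = (NOT A AND NOT B AND NOT D) OR (NOT A AND B AND NOT D) OR (NOT A AND B AND D) OR (A AND NOT B AND NOT D) OR (A AND B AND NOT D) OR (A AND B AND D)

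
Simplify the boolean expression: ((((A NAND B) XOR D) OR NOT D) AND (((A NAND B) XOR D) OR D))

By distribution ((E OR v) AND (E OR NOT v) = E):
= ((A NAND B) XOR D)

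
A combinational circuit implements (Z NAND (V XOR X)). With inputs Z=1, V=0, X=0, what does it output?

Substituting: (1 NAND (0 XOR 0))
= 1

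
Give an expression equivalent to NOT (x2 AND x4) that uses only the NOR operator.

(((x2 NOR x2) NOR (x4 NOR x4)) NOR ((x2 NOR x2) NOR (x4 NOR x4)))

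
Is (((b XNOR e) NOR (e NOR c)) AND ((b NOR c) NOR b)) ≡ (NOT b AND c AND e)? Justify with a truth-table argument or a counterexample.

Yes, they are equivalent — the two output columns agree on all 8 assignments:
b | c | e | Expression 1 | Expression 2
---------------------------------------
0 | 0 | 0 | 0 | 0
0 | 0 | 1 | 0 | 0
0 | 1 | 0 | 0 | 0
0 | 1 | 1 | 1 | 1
1 | 0 | 0 | 0 | 0
1 | 0 | 1 | 0 | 0
1 | 1 | 0 | 0 | 0
1 | 1 | 1 | 0 | 0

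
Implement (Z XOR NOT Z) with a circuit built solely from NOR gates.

((((Z NOR (Z NOR Z)) NOR (Z NOR (Z NOR Z))) NOR ((Z NOR (Z NOR Z)) NOR (Z NOR (Z NOR Z)))) NOR ((((Z NOR Z) NOR ((Z NOR Z) NOR (Z NOR Z))) NOR ((Z NOR Z) NOR ((Z NOR Z) NOR (Z NOR Z)))) NOR (((Z NOR Z) NOR ((Z NOR Z) NOR (Z NOR Z))) NOR ((Z NOR Z) NOR ((Z NOR Z) NOR (Z NOR Z))))))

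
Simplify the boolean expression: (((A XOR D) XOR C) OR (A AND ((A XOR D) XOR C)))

By absorption (E OR (E AND v) = E):
= ((A XOR D) XOR C)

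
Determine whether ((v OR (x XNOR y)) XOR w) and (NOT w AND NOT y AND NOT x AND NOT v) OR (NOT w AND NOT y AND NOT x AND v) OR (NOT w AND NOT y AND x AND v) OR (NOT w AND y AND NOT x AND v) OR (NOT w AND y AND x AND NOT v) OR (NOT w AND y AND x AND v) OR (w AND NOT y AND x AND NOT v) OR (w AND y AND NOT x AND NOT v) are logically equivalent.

Yes, they are equivalent — the two output columns agree on all 16 assignments:
w | y | x | v | Expression 1 | Expression 2
-------------------------------------------
0 | 0 | 0 | 0 | 1 | 1
0 | 0 | 0 | 1 | 1 | 1
0 | 0 | 1 | 0 | 0 | 0
0 | 0 | 1 | 1 | 1 | 1
0 | 1 | 0 | 0 | 0 | 0
0 | 1 | 0 | 1 | 1 | 1
0 | 1 | 1 | 0 | 1 | 1
0 | 1 | 1 | 1 | 1 | 1
1 | 0 | 0 | 0 | 0 | 0
1 | 0 | 0 | 1 | 0 | 0
1 | 0 | 1 | 0 | 1 | 1
1 | 0 | 1 | 1 | 0 | 0
1 | 1 | 0 | 0 | 1 | 1
1 | 1 | 0 | 1 | 0 | 0
1 | 1 | 1 | 0 | 0 | 0
1 | 1 | 1 | 1 | 0 | 0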